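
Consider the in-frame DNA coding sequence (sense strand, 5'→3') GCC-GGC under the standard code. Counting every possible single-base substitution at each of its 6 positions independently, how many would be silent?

6

Codon 1 (GCC, Ala): 3 synonymous substitutions.
Codon 2 (GGC, Gly): 3 synonymous substitutions.
Total: 3 + 3 = 6.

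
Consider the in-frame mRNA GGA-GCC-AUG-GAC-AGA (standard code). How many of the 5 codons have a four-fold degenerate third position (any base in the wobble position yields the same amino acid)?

Codon 1 GGA (Gly): third position 4-fold.
Codon 2 GCC (Ala): third position 4-fold.
Codon 3 AUG (Met): third position 1-fold.
Codon 4 GAC (Asp): third position 2-fold.
Codon 5 AGA (Arg): third position 2-fold.
Four-fold degenerate third positions: 2.

2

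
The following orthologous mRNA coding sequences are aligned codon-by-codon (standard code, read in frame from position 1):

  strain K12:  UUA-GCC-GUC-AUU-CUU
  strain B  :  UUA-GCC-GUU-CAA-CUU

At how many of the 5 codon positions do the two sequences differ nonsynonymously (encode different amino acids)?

Codon 1: UUA Leu / UUA Leu — identical.
Codon 2: GCC Ala / GCC Ala — identical.
Codon 3: GUC Val / GUU Val — synonymous.
Codon 4: AUU Ile / CAA Gln — nonsynonymous.
Codon 5: CUU Leu / CUU Leu — identical.
Nonsynonymous differences: 1.

1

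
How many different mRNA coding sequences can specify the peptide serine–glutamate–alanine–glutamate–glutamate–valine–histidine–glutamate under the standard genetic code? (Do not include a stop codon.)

Ser: 6 codons.
Glu: 2 codons.
Ala: 4 codons.
Glu: 2 codons.
Glu: 2 codons.
Val: 4 codons.
His: 2 codons.
Glu: 2 codons.
6 × 2 × 4 × 2 × 2 × 4 × 2 × 2 = 3072.

3072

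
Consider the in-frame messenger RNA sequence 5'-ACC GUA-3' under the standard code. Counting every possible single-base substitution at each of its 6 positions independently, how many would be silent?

6

Codon 1 (ACC, Thr): 3 synonymous substitutions.
Codon 2 (GUA, Val): 3 synonymous substitutions.
Total: 3 + 3 = 6.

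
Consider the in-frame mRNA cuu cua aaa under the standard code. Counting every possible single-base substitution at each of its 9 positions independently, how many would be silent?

8

Codon 1 (CUU, Leu): 3 synonymous substitutions.
Codon 2 (CUA, Leu): 4 synonymous substitutions.
Codon 3 (AAA, Lys): 1 synonymous substitution.
Total: 3 + 4 + 1 = 8.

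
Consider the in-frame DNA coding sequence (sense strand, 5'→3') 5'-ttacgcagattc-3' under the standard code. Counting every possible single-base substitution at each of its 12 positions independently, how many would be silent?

Codon 1 (TTA, Leu): 2 synonymous substitutions.
Codon 2 (CGC, Arg): 3 synonymous substitutions.
Codon 3 (AGA, Arg): 2 synonymous substitutions.
Codon 4 (TTC, Phe): 1 synonymous substitution.
Total: 2 + 3 + 2 + 1 = 8.

8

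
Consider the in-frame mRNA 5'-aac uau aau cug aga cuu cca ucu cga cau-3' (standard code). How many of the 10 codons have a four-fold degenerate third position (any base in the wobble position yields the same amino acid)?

5

Codon 1 AAC (Asn): third position 2-fold.
Codon 2 UAU (Tyr): third position 2-fold.
Codon 3 AAU (Asn): third position 2-fold.
Codon 4 CUG (Leu): third position 4-fold.
Codon 5 AGA (Arg): third position 2-fold.
Codon 6 CUU (Leu): third position 4-fold.
Codon 7 CCA (Pro): third position 4-fold.
Codon 8 UCU (Ser): third position 4-fold.
Codon 9 CGA (Arg): third position 4-fold.
Codon 10 CAU (His): third position 2-fold.
Four-fold degenerate third positions: 5.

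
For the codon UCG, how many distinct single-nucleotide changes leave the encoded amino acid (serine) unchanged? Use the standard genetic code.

Position 1: none → 0 synonymous.
Position 2: none → 0 synonymous.
Position 3: UCU, UCC, UCA → 3 synonymous.
Total: 0 + 0 + 3 = 3.

3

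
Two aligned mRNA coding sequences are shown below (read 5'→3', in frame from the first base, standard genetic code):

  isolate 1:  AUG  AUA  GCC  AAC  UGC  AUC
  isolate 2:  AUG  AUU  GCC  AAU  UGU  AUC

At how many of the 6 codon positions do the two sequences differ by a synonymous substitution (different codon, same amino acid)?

3

Codon 1: AUG Met / AUG Met — identical.
Codon 2: AUA Ile / AUU Ile — synonymous.
Codon 3: GCC Ala / GCC Ala — identical.
Codon 4: AAC Asn / AAU Asn — synonymous.
Codon 5: UGC Cys / UGU Cys — synonymous.
Codon 6: AUC Ile / AUC Ile — identical.
Synonymous differences: 3.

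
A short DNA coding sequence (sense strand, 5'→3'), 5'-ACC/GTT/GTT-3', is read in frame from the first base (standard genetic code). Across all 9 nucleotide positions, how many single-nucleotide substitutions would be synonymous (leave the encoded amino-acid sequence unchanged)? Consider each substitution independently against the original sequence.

9

Codon 1 (ACC, Thr): 3 synonymous substitutions.
Codon 2 (GTT, Val): 3 synonymous substitutions.
Codon 3 (GTT, Val): 3 synonymous substitutions.
Total: 3 + 3 + 3 = 9.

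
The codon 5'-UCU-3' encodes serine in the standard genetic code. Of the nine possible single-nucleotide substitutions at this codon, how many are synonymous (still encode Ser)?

Position 1: none → 0 synonymous.
Position 2: none → 0 synonymous.
Position 3: UCC, UCA, UCG → 3 synonymous.
Total: 0 + 0 + 3 = 3.

3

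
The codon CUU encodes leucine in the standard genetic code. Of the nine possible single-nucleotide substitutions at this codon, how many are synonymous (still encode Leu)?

Position 1: none → 0 synonymous.
Position 2: none → 0 synonymous.
Position 3: CUC, CUA, CUG → 3 synonymous.
Total: 0 + 0 + 3 = 3.

3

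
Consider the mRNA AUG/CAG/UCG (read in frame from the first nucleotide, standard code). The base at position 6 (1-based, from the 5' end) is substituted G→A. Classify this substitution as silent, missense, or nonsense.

silent

Position 6 falls in codon 2: CAG → Gln.
After the substitution the codon is CAA → Gln.
Both encode Gln, so the change is synonymous.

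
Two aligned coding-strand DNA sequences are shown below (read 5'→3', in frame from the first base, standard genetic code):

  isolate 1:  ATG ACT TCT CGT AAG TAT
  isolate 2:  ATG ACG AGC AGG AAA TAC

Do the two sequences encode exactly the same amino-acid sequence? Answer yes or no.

yes

Codon 1: ATG Met / ATG Met — identical.
Codon 2: ACT Thr / ACG Thr — synonymous.
Codon 3: TCT Ser / AGC Ser — synonymous.
Codon 4: CGT Arg / AGG Arg — synonymous.
Codon 5: AAG Lys / AAA Lys — synonymous.
Codon 6: TAT Tyr / TAC Tyr — synonymous.
Nonsynonymous differences: 0 → same protein.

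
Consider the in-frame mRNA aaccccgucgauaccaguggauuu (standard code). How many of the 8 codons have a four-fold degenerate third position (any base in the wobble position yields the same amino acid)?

Codon 1 AAC (Asn): third position 2-fold.
Codon 2 CCC (Pro): third position 4-fold.
Codon 3 GUC (Val): third position 4-fold.
Codon 4 GAU (Asp): third position 2-fold.
Codon 5 ACC (Thr): third position 4-fold.
Codon 6 AGU (Ser): third position 2-fold.
Codon 7 GGA (Gly): third position 4-fold.
Codon 8 UUU (Phe): third position 2-fold.
Four-fold degenerate third positions: 4.

4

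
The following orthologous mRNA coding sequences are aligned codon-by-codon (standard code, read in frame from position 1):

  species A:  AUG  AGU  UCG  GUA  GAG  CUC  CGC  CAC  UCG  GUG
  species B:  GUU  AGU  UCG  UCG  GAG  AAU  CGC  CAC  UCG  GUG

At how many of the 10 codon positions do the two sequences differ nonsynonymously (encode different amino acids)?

3

Codon 1: AUG Met / GUU Val — nonsynonymous.
Codon 2: AGU Ser / AGU Ser — identical.
Codon 3: UCG Ser / UCG Ser — identical.
Codon 4: GUA Val / UCG Ser — nonsynonymous.
Codon 5: GAG Glu / GAG Glu — identical.
Codon 6: CUC Leu / AAU Asn — nonsynonymous.
Codon 7: CGC Arg / CGC Arg — identical.
Codon 8: CAC His / CAC His — identical.
Codon 9: UCG Ser / UCG Ser — identical.
Codon 10: GUG Val / GUG Val — identical.
Nonsynonymous differences: 3.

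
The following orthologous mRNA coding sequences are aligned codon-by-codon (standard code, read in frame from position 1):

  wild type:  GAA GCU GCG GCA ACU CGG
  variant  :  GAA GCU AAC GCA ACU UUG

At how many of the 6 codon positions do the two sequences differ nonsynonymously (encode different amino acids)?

2

Codon 1: GAA Glu / GAA Glu — identical.
Codon 2: GCU Ala / GCU Ala — identical.
Codon 3: GCG Ala / AAC Asn — nonsynonymous.
Codon 4: GCA Ala / GCA Ala — identical.
Codon 5: ACU Thr / ACU Thr — identical.
Codon 6: CGG Arg / UUG Leu — nonsynonymous.
Nonsynonymous differences: 2.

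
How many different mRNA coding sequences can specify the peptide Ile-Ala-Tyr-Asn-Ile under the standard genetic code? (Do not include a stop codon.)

144

Ile: 3 codons.
Ala: 4 codons.
Tyr: 2 codons.
Asn: 2 codons.
Ile: 3 codons.
3 × 4 × 2 × 2 × 3 = 144.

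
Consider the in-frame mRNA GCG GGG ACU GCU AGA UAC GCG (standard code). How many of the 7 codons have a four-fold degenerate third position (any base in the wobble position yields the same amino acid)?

5

Codon 1 GCG (Ala): third position 4-fold.
Codon 2 GGG (Gly): third position 4-fold.
Codon 3 ACU (Thr): third position 4-fold.
Codon 4 GCU (Ala): third position 4-fold.
Codon 5 AGA (Arg): third position 2-fold.
Codon 6 UAC (Tyr): third position 2-fold.
Codon 7 GCG (Ala): third position 4-fold.
Four-fold degenerate third positions: 5.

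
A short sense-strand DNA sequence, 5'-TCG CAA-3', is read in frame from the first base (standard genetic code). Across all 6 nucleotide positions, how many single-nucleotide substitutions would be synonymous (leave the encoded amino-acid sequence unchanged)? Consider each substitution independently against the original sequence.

4

Codon 1 (TCG, Ser): 3 synonymous substitutions.
Codon 2 (CAA, Gln): 1 synonymous substitution.
Total: 3 + 1 = 4.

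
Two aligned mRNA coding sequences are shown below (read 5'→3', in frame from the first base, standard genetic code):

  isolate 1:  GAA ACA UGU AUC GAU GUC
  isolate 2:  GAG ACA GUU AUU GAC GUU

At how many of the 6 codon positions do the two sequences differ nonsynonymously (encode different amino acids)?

Codon 1: GAA Glu / GAG Glu — synonymous.
Codon 2: ACA Thr / ACA Thr — identical.
Codon 3: UGU Cys / GUU Val — nonsynonymous.
Codon 4: AUC Ile / AUU Ile — synonymous.
Codon 5: GAU Asp / GAC Asp — synonymous.
Codon 6: GUC Val / GUU Val — synonymous.
Nonsynonymous differences: 1.

1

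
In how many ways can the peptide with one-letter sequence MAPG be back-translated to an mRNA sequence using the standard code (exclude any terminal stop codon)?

64

Met: 1 codon.
Ala: 4 codons.
Pro: 4 codons.
Gly: 4 codons.
1 × 4 × 4 × 4 = 64.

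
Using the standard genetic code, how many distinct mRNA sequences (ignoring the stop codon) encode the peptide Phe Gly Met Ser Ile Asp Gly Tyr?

Phe: 2 codons.
Gly: 4 codons.
Met: 1 codon.
Ser: 6 codons.
Ile: 3 codons.
Asp: 2 codons.
Gly: 4 codons.
Tyr: 2 codons.
2 × 4 × 1 × 6 × 3 × 2 × 4 × 2 = 2304.

2304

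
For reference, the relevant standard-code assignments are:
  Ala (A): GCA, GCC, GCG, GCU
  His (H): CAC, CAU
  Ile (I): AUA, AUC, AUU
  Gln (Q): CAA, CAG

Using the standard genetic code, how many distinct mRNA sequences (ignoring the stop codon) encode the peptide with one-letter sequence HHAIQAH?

His: 2 codons.
His: 2 codons.
Ala: 4 codons.
Ile: 3 codons.
Gln: 2 codons.
Ala: 4 codons.
His: 2 codons.
2 × 2 × 4 × 3 × 2 × 4 × 2 = 768.

768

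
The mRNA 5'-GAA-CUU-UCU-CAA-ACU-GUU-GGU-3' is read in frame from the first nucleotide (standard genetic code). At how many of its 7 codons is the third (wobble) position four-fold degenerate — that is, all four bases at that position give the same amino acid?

5

Codon 1 GAA (Glu): third position 2-fold.
Codon 2 CUU (Leu): third position 4-fold.
Codon 3 UCU (Ser): third position 4-fold.
Codon 4 CAA (Gln): third position 2-fold.
Codon 5 ACU (Thr): third position 4-fold.
Codon 6 GUU (Val): third position 4-fold.
Codon 7 GGU (Gly): third position 4-fold.
Four-fold degenerate third positions: 5.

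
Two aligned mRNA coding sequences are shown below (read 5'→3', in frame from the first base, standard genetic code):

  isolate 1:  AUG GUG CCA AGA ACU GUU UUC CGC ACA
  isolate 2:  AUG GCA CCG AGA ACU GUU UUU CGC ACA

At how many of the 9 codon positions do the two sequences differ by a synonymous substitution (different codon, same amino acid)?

Codon 1: AUG Met / AUG Met — identical.
Codon 2: GUG Val / GCA Ala — nonsynonymous.
Codon 3: CCA Pro / CCG Pro — synonymous.
Codon 4: AGA Arg / AGA Arg — identical.
Codon 5: ACU Thr / ACU Thr — identical.
Codon 6: GUU Val / GUU Val — identical.
Codon 7: UUC Phe / UUU Phe — synonymous.
Codon 8: CGC Arg / CGC Arg — identical.
Codon 9: ACA Thr / ACA Thr — identical.
Synonymous differences: 2.

2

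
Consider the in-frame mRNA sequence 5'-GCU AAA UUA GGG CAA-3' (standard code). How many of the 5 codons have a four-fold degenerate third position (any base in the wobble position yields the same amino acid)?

2

Codon 1 GCU (Ala): third position 4-fold.
Codon 2 AAA (Lys): third position 2-fold.
Codon 3 UUA (Leu): third position 2-fold.
Codon 4 GGG (Gly): third position 4-fold.
Codon 5 CAA (Gln): third position 2-fold.
Four-fold degenerate third positions: 2.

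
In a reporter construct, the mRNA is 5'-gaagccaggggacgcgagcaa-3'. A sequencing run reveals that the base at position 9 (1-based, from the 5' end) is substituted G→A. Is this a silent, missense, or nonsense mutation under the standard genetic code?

Position 9 falls in codon 3: AGG → Arg.
After the substitution the codon is AGA → Arg.
Both encode Arg, so the change is synonymous.

silent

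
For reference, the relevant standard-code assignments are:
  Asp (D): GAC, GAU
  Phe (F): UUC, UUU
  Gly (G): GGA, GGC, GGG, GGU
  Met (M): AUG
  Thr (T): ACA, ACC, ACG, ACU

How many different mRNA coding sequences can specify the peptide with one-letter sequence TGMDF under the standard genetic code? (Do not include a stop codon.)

Thr: 4 codons.
Gly: 4 codons.
Met: 1 codon.
Asp: 2 codons.
Phe: 2 codons.
4 × 4 × 1 × 2 × 2 = 64.

64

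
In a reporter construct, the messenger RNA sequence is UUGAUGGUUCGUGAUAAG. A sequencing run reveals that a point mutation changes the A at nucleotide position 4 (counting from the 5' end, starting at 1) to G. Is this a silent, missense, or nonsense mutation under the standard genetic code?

Position 4 falls in codon 2: AUG → Met.
After the substitution the codon is GUG → Val.
Met ≠ Val, so this is a missense mutation.

missense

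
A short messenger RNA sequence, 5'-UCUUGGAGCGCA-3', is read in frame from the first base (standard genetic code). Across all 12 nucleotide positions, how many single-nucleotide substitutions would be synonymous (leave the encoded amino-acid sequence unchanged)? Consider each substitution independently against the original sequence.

7

Codon 1 (UCU, Ser): 3 synonymous substitutions.
Codon 2 (UGG, Trp): 0 synonymous substitutions.
Codon 3 (AGC, Ser): 1 synonymous substitution.
Codon 4 (GCA, Ala): 3 synonymous substitutions.
Total: 3 + 0 + 1 + 3 = 7.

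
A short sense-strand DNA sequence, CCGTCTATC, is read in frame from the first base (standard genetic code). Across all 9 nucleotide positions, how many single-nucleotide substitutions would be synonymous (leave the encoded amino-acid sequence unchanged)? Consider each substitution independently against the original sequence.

Codon 1 (CCG, Pro): 3 synonymous substitutions.
Codon 2 (TCT, Ser): 3 synonymous substitutions.
Codon 3 (ATC, Ile): 2 synonymous substitutions.
Total: 3 + 3 + 2 = 8.

8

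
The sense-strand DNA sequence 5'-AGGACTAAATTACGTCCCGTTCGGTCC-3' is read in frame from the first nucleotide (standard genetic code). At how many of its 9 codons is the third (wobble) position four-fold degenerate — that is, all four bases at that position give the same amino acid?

6

Codon 1 AGG (Arg): third position 2-fold.
Codon 2 ACT (Thr): third position 4-fold.
Codon 3 AAA (Lys): third position 2-fold.
Codon 4 TTA (Leu): third position 2-fold.
Codon 5 CGT (Arg): third position 4-fold.
Codon 6 CCC (Pro): third position 4-fold.
Codon 7 GTT (Val): third position 4-fold.
Codon 8 CGG (Arg): third position 4-fold.
Codon 9 TCC (Ser): third position 4-fold.
Four-fold degenerate third positions: 6.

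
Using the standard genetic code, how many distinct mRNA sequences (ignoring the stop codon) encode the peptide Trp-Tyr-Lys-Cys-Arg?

48

Trp: 1 codon.
Tyr: 2 codons.
Lys: 2 codons.
Cys: 2 codons.
Arg: 6 codons.
1 × 2 × 2 × 2 × 6 = 48.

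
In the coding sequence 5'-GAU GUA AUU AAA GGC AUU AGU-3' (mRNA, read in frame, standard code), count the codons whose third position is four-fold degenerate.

Codon 1 GAU (Asp): third position 2-fold.
Codon 2 GUA (Val): third position 4-fold.
Codon 3 AUU (Ile): third position 3-fold.
Codon 4 AAA (Lys): third position 2-fold.
Codon 5 GGC (Gly): third position 4-fold.
Codon 6 AUU (Ile): third position 3-fold.
Codon 7 AGU (Ser): third position 2-fold.
Four-fold degenerate third positions: 2.

2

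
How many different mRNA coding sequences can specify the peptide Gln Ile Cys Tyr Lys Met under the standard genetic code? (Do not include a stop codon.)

48

Gln: 2 codons.
Ile: 3 codons.
Cys: 2 codons.
Tyr: 2 codons.
Lys: 2 codons.
Met: 1 codon.
2 × 3 × 2 × 2 × 2 × 1 = 48.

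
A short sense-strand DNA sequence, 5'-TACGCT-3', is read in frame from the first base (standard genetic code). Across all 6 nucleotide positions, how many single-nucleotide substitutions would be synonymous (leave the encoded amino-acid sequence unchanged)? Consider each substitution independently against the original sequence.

Codon 1 (TAC, Tyr): 1 synonymous substitution.
Codon 2 (GCT, Ala): 3 synonymous substitutions.
Total: 1 + 3 = 4.

4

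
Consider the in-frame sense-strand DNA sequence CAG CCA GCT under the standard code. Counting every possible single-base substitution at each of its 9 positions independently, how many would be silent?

Codon 1 (CAG, Gln): 1 synonymous substitution.
Codon 2 (CCA, Pro): 3 synonymous substitutions.
Codon 3 (GCT, Ala): 3 synonymous substitutions.
Total: 1 + 3 + 3 = 7.

7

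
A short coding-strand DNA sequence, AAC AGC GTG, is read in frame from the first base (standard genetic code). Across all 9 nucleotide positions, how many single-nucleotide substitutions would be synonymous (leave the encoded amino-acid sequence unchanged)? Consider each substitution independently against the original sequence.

Codon 1 (AAC, Asn): 1 synonymous substitution.
Codon 2 (AGC, Ser): 1 synonymous substitution.
Codon 3 (GTG, Val): 3 synonymous substitutions.
Total: 1 + 1 + 3 = 5.

5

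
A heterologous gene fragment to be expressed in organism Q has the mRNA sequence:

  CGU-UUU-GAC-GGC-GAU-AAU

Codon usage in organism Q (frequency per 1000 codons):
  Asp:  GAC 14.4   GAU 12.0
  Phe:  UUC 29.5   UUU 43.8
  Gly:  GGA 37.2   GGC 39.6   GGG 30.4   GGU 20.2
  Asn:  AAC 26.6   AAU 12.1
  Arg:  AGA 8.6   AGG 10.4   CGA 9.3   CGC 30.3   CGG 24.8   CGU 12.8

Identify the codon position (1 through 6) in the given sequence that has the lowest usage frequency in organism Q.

5

Codon 1 CGU (Arg): 12.8 per 1000.
Codon 2 UUU (Phe): 43.8 per 1000.
Codon 3 GAC (Asp): 14.4 per 1000.
Codon 4 GGC (Gly): 39.6 per 1000.
Codon 5 GAU (Asp): 12.0 per 1000.
Codon 6 AAU (Asn): 12.1 per 1000.
Lowest frequency is 12.0 at codon 5.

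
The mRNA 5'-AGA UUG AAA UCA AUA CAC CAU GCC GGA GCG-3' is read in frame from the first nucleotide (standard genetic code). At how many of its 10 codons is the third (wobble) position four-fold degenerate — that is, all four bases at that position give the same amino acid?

4

Codon 1 AGA (Arg): third position 2-fold.
Codon 2 UUG (Leu): third position 2-fold.
Codon 3 AAA (Lys): third position 2-fold.
Codon 4 UCA (Ser): third position 4-fold.
Codon 5 AUA (Ile): third position 3-fold.
Codon 6 CAC (His): third position 2-fold.
Codon 7 CAU (His): third position 2-fold.
Codon 8 GCC (Ala): third position 4-fold.
Codon 9 GGA (Gly): third position 4-fold.
Codon 10 GCG (Ala): third position 4-fold.
Four-fold degenerate third positions: 4.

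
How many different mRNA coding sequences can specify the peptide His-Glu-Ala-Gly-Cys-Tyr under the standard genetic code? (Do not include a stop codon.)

His: 2 codons.
Glu: 2 codons.
Ala: 4 codons.
Gly: 4 codons.
Cys: 2 codons.
Tyr: 2 codons.
2 × 2 × 4 × 4 × 2 × 2 = 256.

256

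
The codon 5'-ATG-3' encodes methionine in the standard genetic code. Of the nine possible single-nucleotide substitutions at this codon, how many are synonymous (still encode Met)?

Position 1: none → 0 synonymous.
Position 2: none → 0 synonymous.
Position 3: none → 0 synonymous.
Total: 0 + 0 + 0 = 0.

0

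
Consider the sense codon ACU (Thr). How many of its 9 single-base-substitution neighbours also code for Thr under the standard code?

3

Position 1: none → 0 synonymous.
Position 2: none → 0 synonymous.
Position 3: ACC, ACA, ACG → 3 synonymous.
Total: 0 + 0 + 3 = 3.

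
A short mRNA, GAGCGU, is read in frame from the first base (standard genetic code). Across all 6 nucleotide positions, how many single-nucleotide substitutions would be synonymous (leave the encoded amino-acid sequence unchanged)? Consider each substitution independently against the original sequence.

4

Codon 1 (GAG, Glu): 1 synonymous substitution.
Codon 2 (CGU, Arg): 3 synonymous substitutions.
Total: 1 + 3 = 4.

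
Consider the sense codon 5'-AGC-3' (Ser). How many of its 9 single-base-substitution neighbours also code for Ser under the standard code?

1

Position 1: none → 0 synonymous.
Position 2: none → 0 synonymous.
Position 3: AGU → 1 synonymous.
Total: 0 + 0 + 1 = 1.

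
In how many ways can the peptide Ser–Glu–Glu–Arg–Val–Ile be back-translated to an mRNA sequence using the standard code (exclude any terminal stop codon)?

1728

Ser: 6 codons.
Glu: 2 codons.
Glu: 2 codons.
Arg: 6 codons.
Val: 4 codons.
Ile: 3 codons.
6 × 2 × 2 × 6 × 4 × 3 = 1728.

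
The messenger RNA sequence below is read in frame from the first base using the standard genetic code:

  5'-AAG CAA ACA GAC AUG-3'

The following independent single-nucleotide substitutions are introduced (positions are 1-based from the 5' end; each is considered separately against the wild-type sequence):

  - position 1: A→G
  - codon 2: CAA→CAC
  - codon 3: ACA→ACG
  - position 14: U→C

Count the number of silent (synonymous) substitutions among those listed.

Codon 1: AAG (Lys) → GAG (Glu) — missense.
Codon 2: CAA (Gln) → CAC (His) — missense.
Codon 3: ACA (Thr) → ACG (Thr) — synonymous.
Codon 5: AUG (Met) → ACG (Thr) — missense.
Synonymous: 1 of 4.

1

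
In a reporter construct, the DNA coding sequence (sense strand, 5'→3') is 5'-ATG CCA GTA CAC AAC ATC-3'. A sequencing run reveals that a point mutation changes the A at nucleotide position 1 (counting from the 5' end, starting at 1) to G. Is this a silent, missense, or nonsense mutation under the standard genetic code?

Position 1 falls in codon 1: ATG → Met.
After the substitution the codon is GTG → Val.
Met ≠ Val, so this is a missense mutation.

missense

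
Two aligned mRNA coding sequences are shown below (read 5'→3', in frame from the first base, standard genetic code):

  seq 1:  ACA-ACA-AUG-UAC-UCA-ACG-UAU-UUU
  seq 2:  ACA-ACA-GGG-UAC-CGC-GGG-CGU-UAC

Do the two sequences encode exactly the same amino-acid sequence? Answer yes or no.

Codon 1: ACA Thr / ACA Thr — identical.
Codon 2: ACA Thr / ACA Thr — identical.
Codon 3: AUG Met / GGG Gly — nonsynonymous.
Codon 4: UAC Tyr / UAC Tyr — identical.
Codon 5: UCA Ser / CGC Arg — nonsynonymous.
Codon 6: ACG Thr / GGG Gly — nonsynonymous.
Codon 7: UAU Tyr / CGU Arg — nonsynonymous.
Codon 8: UUU Phe / UAC Tyr — nonsynonymous.
Nonsynonymous differences: 5 → different protein.

no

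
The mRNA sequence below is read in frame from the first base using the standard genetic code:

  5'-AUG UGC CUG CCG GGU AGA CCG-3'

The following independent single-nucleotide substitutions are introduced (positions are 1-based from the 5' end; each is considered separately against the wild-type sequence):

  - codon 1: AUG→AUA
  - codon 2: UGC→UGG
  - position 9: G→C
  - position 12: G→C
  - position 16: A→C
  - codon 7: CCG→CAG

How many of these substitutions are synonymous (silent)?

3

Codon 1: AUG (Met) → AUA (Ile) — missense.
Codon 2: UGC (Cys) → UGG (Trp) — missense.
Codon 3: CUG (Leu) → CUC (Leu) — synonymous.
Codon 4: CCG (Pro) → CCC (Pro) — synonymous.
Codon 6: AGA (Arg) → CGA (Arg) — synonymous.
Codon 7: CCG (Pro) → CAG (Gln) — missense.
Synonymous: 3 of 6.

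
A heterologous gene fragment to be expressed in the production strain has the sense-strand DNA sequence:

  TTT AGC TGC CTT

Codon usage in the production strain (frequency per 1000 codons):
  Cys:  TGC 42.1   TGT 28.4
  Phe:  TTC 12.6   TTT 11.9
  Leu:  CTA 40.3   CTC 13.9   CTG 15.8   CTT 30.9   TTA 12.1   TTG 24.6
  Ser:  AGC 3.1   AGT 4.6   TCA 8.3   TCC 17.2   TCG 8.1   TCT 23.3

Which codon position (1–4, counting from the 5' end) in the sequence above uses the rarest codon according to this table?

2

Codon 1 TTT (Phe): 11.9 per 1000.
Codon 2 AGC (Ser): 3.1 per 1000.
Codon 3 TGC (Cys): 42.1 per 1000.
Codon 4 CTT (Leu): 30.9 per 1000.
Lowest frequency is 3.1 at codon 2.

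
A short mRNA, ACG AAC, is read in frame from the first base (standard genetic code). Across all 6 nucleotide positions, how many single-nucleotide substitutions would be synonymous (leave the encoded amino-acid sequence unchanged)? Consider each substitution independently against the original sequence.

4

Codon 1 (ACG, Thr): 3 synonymous substitutions.
Codon 2 (AAC, Asn): 1 synonymous substitution.
Total: 3 + 1 = 4.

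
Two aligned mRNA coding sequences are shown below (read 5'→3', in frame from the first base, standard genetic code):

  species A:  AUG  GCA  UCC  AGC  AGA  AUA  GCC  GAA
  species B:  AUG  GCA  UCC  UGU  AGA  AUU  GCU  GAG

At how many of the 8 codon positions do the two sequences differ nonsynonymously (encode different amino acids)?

Codon 1: AUG Met / AUG Met — identical.
Codon 2: GCA Ala / GCA Ala — identical.
Codon 3: UCC Ser / UCC Ser — identical.
Codon 4: AGC Ser / UGU Cys — nonsynonymous.
Codon 5: AGA Arg / AGA Arg — identical.
Codon 6: AUA Ile / AUU Ile — synonymous.
Codon 7: GCC Ala / GCU Ala — synonymous.
Codon 8: GAA Glu / GAG Glu — synonymous.
Nonsynonymous differences: 1.

1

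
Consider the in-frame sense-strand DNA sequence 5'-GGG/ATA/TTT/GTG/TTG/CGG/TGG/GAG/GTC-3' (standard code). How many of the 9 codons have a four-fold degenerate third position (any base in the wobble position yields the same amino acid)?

Codon 1 GGG (Gly): third position 4-fold.
Codon 2 ATA (Ile): third position 3-fold.
Codon 3 TTT (Phe): third position 2-fold.
Codon 4 GTG (Val): third position 4-fold.
Codon 5 TTG (Leu): third position 2-fold.
Codon 6 CGG (Arg): third position 4-fold.
Codon 7 TGG (Trp): third position 1-fold.
Codon 8 GAG (Glu): third position 2-fold.
Codon 9 GTC (Val): third position 4-fold.
Four-fold degenerate third positions: 4.

4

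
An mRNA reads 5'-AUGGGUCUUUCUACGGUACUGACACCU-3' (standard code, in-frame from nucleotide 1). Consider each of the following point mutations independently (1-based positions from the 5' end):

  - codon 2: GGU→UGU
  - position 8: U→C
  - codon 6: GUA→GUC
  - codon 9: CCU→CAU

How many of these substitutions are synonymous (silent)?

1

Codon 2: GGU (Gly) → UGU (Cys) — missense.
Codon 3: CUU (Leu) → CCU (Pro) — missense.
Codon 6: GUA (Val) → GUC (Val) — synonymous.
Codon 9: CCU (Pro) → CAU (His) — missense.
Synonymous: 1 of 4.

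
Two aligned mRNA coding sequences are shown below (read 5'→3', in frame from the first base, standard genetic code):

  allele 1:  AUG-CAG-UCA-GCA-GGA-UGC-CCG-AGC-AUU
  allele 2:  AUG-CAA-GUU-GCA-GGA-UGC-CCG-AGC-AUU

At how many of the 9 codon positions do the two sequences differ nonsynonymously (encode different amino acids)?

1

Codon 1: AUG Met / AUG Met — identical.
Codon 2: CAG Gln / CAA Gln — synonymous.
Codon 3: UCA Ser / GUU Val — nonsynonymous.
Codon 4: GCA Ala / GCA Ala — identical.
Codon 5: GGA Gly / GGA Gly — identical.
Codon 6: UGC Cys / UGC Cys — identical.
Codon 7: CCG Pro / CCG Pro — identical.
Codon 8: AGC Ser / AGC Ser — identical.
Codon 9: AUU Ile / AUU Ile — identical.
Nonsynonymous differences: 1.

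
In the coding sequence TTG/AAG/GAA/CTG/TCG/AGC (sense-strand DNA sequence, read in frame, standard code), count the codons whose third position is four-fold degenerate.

2

Codon 1 TTG (Leu): third position 2-fold.
Codon 2 AAG (Lys): third position 2-fold.
Codon 3 GAA (Glu): third position 2-fold.
Codon 4 CTG (Leu): third position 4-fold.
Codon 5 TCG (Ser): third position 4-fold.
Codon 6 AGC (Ser): third position 2-fold.
Four-fold degenerate third positions: 2.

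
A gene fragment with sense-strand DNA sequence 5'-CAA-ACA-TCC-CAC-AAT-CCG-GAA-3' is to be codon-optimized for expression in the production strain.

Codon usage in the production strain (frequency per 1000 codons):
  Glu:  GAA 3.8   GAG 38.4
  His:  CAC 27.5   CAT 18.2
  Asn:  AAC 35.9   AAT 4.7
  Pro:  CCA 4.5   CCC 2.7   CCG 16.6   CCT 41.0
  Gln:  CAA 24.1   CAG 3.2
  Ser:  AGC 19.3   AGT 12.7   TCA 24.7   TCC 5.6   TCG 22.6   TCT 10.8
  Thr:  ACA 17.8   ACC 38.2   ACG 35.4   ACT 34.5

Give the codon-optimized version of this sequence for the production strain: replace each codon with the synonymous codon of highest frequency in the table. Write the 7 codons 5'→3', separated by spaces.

CAA ACC TCA CAC AAC CCT GAG

Codon 1 (Gln): best is CAA at 24.1.
Codon 2 (Thr): best is ACC at 38.2.
Codon 3 (Ser): best is TCA at 24.7.
Codon 4 (His): best is CAC at 27.5.
Codon 5 (Asn): best is AAC at 35.9.
Codon 6 (Pro): best is CCT at 41.0.
Codon 7 (Glu): best is GAG at 38.4.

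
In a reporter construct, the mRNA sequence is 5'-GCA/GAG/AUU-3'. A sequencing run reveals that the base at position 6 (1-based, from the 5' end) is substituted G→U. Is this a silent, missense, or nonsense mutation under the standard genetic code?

Position 6 falls in codon 2: GAG → Glu.
After the substitution the codon is GAU → Asp.
Glu ≠ Asp, so this is a missense mutation.

missense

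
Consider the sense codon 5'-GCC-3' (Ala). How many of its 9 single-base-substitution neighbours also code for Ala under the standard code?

Position 1: none → 0 synonymous.
Position 2: none → 0 synonymous.
Position 3: GCU, GCA, GCG → 3 synonymous.
Total: 0 + 0 + 3 = 3.

3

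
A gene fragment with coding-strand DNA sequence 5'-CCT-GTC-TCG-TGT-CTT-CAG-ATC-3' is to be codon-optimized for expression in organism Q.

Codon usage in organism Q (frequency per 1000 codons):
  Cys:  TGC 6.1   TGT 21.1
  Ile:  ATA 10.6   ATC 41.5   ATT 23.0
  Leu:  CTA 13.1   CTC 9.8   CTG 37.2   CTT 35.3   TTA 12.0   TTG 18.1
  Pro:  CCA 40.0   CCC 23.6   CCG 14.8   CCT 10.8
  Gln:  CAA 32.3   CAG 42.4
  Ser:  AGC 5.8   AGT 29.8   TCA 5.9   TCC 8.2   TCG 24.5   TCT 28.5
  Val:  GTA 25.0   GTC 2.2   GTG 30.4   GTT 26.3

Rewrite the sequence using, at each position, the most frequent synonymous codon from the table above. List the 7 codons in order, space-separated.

Codon 1 (Pro): best is CCA at 40.0.
Codon 2 (Val): best is GTG at 30.4.
Codon 3 (Ser): best is AGT at 29.8.
Codon 4 (Cys): best is TGT at 21.1.
Codon 5 (Leu): best is CTG at 37.2.
Codon 6 (Gln): best is CAG at 42.4.
Codon 7 (Ile): best is ATC at 41.5.

CCA GTG AGT TGT CTG CAG ATC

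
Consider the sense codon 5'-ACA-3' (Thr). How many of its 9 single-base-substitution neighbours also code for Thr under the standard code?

Position 1: none → 0 synonymous.
Position 2: none → 0 synonymous.
Position 3: ACU, ACC, ACG → 3 synonymous.
Total: 0 + 0 + 3 = 3.

3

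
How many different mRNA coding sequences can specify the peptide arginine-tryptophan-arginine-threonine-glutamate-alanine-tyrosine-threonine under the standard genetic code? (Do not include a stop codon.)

Arg: 6 codons.
Trp: 1 codon.
Arg: 6 codons.
Thr: 4 codons.
Glu: 2 codons.
Ala: 4 codons.
Tyr: 2 codons.
Thr: 4 codons.
6 × 1 × 6 × 4 × 2 × 4 × 2 × 4 = 9216.

9216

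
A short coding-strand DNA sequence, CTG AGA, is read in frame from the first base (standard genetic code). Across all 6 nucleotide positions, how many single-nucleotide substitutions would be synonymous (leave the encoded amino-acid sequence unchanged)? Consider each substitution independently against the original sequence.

6

Codon 1 (CTG, Leu): 4 synonymous substitutions.
Codon 2 (AGA, Arg): 2 synonymous substitutions.
Total: 4 + 2 = 6.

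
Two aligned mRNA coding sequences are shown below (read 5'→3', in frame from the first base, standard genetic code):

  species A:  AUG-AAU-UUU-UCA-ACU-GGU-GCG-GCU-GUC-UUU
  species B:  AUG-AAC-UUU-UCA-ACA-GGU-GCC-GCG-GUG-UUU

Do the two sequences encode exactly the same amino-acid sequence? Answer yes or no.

yes

Codon 1: AUG Met / AUG Met — identical.
Codon 2: AAU Asn / AAC Asn — synonymous.
Codon 3: UUU Phe / UUU Phe — identical.
Codon 4: UCA Ser / UCA Ser — identical.
Codon 5: ACU Thr / ACA Thr — synonymous.
Codon 6: GGU Gly / GGU Gly — identical.
Codon 7: GCG Ala / GCC Ala — synonymous.
Codon 8: GCU Ala / GCG Ala — synonymous.
Codon 9: GUC Val / GUG Val — synonymous.
Codon 10: UUU Phe / UUU Phe — identical.
Nonsynonymous differences: 0 → same protein.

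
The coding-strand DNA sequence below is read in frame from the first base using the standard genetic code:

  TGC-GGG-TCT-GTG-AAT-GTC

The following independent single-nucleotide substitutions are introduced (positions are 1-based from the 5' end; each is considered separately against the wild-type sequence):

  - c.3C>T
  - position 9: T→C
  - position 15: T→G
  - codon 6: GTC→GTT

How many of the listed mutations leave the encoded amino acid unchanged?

3

Codon 1: TGC (Cys) → TGT (Cys) — synonymous.
Codon 3: TCT (Ser) → TCC (Ser) — synonymous.
Codon 5: AAT (Asn) → AAG (Lys) — missense.
Codon 6: GTC (Val) → GTT (Val) — synonymous.
Synonymous: 3 of 4.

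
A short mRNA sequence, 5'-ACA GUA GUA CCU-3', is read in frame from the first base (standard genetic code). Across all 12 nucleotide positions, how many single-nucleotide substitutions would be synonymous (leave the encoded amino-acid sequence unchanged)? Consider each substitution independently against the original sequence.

Codon 1 (ACA, Thr): 3 synonymous substitutions.
Codon 2 (GUA, Val): 3 synonymous substitutions.
Codon 3 (GUA, Val): 3 synonymous substitutions.
Codon 4 (CCU, Pro): 3 synonymous substitutions.
Total: 3 + 3 + 3 + 3 = 12.

12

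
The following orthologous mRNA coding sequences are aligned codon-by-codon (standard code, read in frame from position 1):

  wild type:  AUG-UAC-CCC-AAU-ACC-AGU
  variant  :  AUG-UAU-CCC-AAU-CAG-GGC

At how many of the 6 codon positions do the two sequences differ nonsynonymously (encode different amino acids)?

Codon 1: AUG Met / AUG Met — identical.
Codon 2: UAC Tyr / UAU Tyr — synonymous.
Codon 3: CCC Pro / CCC Pro — identical.
Codon 4: AAU Asn / AAU Asn — identical.
Codon 5: ACC Thr / CAG Gln — nonsynonymous.
Codon 6: AGU Ser / GGC Gly — nonsynonymous.
Nonsynonymous differences: 2.

2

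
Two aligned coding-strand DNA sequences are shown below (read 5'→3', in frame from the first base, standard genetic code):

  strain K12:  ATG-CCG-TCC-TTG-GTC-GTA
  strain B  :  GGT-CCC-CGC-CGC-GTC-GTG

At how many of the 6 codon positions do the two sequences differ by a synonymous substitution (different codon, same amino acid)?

2

Codon 1: ATG Met / GGT Gly — nonsynonymous.
Codon 2: CCG Pro / CCC Pro — synonymous.
Codon 3: TCC Ser / CGC Arg — nonsynonymous.
Codon 4: TTG Leu / CGC Arg — nonsynonymous.
Codon 5: GTC Val / GTC Val — identical.
Codon 6: GTA Val / GTG Val — synonymous.
Synonymous differences: 2.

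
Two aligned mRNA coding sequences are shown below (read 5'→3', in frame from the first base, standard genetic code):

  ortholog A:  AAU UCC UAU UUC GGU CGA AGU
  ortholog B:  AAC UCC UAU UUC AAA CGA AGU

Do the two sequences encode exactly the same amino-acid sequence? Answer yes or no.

no

Codon 1: AAU Asn / AAC Asn — synonymous.
Codon 2: UCC Ser / UCC Ser — identical.
Codon 3: UAU Tyr / UAU Tyr — identical.
Codon 4: UUC Phe / UUC Phe — identical.
Codon 5: GGU Gly / AAA Lys — nonsynonymous.
Codon 6: CGA Arg / CGA Arg — identical.
Codon 7: AGU Ser / AGU Ser — identical.
Nonsynonymous differences: 1 → different protein.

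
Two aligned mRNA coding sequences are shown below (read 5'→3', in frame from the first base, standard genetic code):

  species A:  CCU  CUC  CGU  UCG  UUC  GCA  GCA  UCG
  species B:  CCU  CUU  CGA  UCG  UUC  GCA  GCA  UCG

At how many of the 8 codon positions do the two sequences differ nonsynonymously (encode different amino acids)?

0

Codon 1: CCU Pro / CCU Pro — identical.
Codon 2: CUC Leu / CUU Leu — synonymous.
Codon 3: CGU Arg / CGA Arg — synonymous.
Codon 4: UCG Ser / UCG Ser — identical.
Codon 5: UUC Phe / UUC Phe — identical.
Codon 6: GCA Ala / GCA Ala — identical.
Codon 7: GCA Ala / GCA Ala — identical.
Codon 8: UCG Ser / UCG Ser — identical.
Nonsynonymous differences: 0.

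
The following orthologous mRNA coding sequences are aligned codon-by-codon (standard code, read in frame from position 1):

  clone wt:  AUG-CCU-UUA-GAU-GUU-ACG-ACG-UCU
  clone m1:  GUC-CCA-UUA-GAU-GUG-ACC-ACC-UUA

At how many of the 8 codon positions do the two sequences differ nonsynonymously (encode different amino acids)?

2

Codon 1: AUG Met / GUC Val — nonsynonymous.
Codon 2: CCU Pro / CCA Pro — synonymous.
Codon 3: UUA Leu / UUA Leu — identical.
Codon 4: GAU Asp / GAU Asp — identical.
Codon 5: GUU Val / GUG Val — synonymous.
Codon 6: ACG Thr / ACC Thr — synonymous.
Codon 7: ACG Thr / ACC Thr — synonymous.
Codon 8: UCU Ser / UUA Leu — nonsynonymous.
Nonsynonymous differences: 2.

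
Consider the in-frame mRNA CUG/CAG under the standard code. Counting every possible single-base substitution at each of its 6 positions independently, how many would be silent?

5

Codon 1 (CUG, Leu): 4 synonymous substitutions.
Codon 2 (CAG, Gln): 1 synonymous substitution.
Total: 4 + 1 = 5.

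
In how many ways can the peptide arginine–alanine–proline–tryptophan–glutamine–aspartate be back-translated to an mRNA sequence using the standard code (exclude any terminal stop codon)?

384

Arg: 6 codons.
Ala: 4 codons.
Pro: 4 codons.
Trp: 1 codon.
Gln: 2 codons.
Asp: 2 codons.
6 × 4 × 4 × 1 × 2 × 2 = 384.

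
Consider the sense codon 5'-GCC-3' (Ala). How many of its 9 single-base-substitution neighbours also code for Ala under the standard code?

Position 1: none → 0 synonymous.
Position 2: none → 0 synonymous.
Position 3: GCU, GCA, GCG → 3 synonymous.
Total: 0 + 0 + 3 = 3.

3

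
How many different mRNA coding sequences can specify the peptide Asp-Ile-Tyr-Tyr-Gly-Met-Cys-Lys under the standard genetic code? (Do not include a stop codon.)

384

Asp: 2 codons.
Ile: 3 codons.
Tyr: 2 codons.
Tyr: 2 codons.
Gly: 4 codons.
Met: 1 codon.
Cys: 2 codons.
Lys: 2 codons.
2 × 3 × 2 × 2 × 4 × 1 × 2 × 2 = 384.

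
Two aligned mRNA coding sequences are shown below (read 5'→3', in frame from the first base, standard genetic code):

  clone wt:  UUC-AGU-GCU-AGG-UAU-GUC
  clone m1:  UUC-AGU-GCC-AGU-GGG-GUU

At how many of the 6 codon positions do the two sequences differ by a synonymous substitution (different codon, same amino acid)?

2

Codon 1: UUC Phe / UUC Phe — identical.
Codon 2: AGU Ser / AGU Ser — identical.
Codon 3: GCU Ala / GCC Ala — synonymous.
Codon 4: AGG Arg / AGU Ser — nonsynonymous.
Codon 5: UAU Tyr / GGG Gly — nonsynonymous.
Codon 6: GUC Val / GUU Val — synonymous.
Synonymous differences: 2.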